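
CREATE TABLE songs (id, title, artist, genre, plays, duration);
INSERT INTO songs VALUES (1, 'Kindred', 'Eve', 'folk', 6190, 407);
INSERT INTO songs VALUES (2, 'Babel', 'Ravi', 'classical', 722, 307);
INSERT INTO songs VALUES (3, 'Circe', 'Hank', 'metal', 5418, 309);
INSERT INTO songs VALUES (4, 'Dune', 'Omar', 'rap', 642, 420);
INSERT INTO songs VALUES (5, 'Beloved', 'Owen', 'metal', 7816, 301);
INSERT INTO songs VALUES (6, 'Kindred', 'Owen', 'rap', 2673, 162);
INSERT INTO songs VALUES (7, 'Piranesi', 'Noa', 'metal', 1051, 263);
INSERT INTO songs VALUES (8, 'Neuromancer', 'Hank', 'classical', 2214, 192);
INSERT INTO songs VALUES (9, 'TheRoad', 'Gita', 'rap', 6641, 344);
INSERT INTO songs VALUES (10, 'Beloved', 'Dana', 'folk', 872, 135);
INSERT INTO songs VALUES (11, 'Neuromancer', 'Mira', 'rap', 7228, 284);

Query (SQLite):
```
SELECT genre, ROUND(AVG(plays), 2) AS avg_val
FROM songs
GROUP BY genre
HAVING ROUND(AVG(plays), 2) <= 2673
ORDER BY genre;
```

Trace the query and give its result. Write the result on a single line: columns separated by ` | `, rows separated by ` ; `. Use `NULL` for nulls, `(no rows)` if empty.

classical | 1468

Partition songs by genre; compute ROUND(AVG(plays), 2) within each group.
HAVING: keep groups where ROUND(AVG(plays), 2) <= 2673.
  classical: ids {2, 8} → ROUND(AVG(plays), 2)=1468
  folk: ids {1, 10} → ROUND(AVG(plays), 2)=3531
  metal: ids {3, 5, 7} → ROUND(AVG(plays), 2)=4761.67
  rap: ids {4, 6, 9, 11} → ROUND(AVG(plays), 2)=4296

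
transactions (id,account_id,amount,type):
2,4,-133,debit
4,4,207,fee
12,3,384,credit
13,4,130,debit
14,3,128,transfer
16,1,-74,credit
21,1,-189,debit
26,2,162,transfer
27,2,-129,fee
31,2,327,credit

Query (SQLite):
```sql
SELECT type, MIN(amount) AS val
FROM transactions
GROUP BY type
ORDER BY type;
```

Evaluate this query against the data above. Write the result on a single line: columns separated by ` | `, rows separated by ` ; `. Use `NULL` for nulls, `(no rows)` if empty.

Partition transactions by type; compute MIN(amount) within each group.
  credit: ids {12, 16, 31} → MIN(amount)=-74
  debit: ids {2, 13, 21} → MIN(amount)=-189
  fee: ids {4, 27} → MIN(amount)=-129
  transfer: ids {14, 26} → MIN(amount)=128

credit | -74 ; debit | -189 ; fee | -129 ; transfer | 128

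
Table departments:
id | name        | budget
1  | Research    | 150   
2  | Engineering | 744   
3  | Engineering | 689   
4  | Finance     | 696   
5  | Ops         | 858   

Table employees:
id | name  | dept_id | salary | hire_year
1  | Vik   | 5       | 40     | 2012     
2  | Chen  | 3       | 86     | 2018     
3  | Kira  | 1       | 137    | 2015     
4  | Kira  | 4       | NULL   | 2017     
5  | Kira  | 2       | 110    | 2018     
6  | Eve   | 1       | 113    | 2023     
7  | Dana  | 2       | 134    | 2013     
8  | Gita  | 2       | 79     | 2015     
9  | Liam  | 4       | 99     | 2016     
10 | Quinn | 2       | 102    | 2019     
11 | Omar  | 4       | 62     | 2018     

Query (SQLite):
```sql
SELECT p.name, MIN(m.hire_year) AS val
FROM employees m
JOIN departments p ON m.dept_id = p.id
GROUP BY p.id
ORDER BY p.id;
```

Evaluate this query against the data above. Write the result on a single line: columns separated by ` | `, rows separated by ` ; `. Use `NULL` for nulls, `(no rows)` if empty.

Research | 2015 ; Engineering | 2013 ; Engineering | 2018 ; Finance | 2016 ; Ops | 2012

Join each employees row to its departments via dept_id.
Group joined rows by departments.id; compute MIN(m.hire_year) per group.
  1: ids {3, 6} → MIN(m.hire_year)=2015
  2: ids {5, 7, 8, 10} → MIN(m.hire_year)=2013
  3: ids {2} → MIN(m.hire_year)=2018
  4: ids {4, 9, 11} → MIN(m.hire_year)=2016
  5: ids {1} → MIN(m.hire_year)=2012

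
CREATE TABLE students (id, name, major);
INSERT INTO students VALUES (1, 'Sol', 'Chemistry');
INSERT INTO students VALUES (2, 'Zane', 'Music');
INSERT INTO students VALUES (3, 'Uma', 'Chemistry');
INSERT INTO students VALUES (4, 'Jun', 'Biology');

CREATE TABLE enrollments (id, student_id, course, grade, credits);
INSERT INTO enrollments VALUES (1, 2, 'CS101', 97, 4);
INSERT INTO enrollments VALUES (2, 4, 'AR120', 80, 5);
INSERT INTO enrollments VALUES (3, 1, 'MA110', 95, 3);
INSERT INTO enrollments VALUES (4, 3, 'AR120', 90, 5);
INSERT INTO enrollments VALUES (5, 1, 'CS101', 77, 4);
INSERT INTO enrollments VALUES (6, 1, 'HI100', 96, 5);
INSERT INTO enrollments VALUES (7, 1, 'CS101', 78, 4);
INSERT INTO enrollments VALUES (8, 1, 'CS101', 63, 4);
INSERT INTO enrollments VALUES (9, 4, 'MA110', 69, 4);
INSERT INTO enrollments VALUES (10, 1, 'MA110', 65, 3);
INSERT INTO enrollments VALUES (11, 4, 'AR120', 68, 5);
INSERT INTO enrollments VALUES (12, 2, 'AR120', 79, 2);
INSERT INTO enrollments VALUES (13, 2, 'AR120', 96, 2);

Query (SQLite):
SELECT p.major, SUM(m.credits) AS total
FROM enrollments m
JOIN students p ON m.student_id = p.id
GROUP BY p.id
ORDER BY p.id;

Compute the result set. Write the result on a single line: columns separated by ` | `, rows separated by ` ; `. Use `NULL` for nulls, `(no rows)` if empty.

Chemistry | 23 ; Music | 8 ; Chemistry | 5 ; Biology | 14

Join each enrollments row to its students via student_id.
Group joined rows by students.id; compute SUM(m.credits) per group.
  1: ids {3, 5, 6, 7, 8, 10} → SUM(m.credits)=23
  2: ids {1, 12, 13} → SUM(m.credits)=8
  3: ids {4} → SUM(m.credits)=5
  4: ids {2, 9, 11} → SUM(m.credits)=14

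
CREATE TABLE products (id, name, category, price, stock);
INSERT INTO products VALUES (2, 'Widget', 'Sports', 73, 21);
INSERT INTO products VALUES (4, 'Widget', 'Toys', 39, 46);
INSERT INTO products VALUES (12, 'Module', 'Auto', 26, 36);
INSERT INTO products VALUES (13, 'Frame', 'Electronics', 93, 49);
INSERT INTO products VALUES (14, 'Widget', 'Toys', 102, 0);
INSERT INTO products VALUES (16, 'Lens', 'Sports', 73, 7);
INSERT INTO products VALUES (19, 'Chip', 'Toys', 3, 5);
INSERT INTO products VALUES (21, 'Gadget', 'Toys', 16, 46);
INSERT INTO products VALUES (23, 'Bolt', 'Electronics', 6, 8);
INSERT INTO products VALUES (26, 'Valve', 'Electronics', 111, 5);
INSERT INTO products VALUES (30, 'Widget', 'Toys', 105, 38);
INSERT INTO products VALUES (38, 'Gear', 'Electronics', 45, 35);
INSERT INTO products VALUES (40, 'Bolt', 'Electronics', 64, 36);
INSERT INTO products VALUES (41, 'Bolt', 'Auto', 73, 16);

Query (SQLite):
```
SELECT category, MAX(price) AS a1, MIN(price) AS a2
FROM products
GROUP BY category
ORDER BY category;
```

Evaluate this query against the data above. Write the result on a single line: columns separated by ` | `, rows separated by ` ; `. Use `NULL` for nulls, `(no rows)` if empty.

Auto | 73 | 26 ; Electronics | 111 | 6 ; Sports | 73 | 73 ; Toys | 105 | 3

Group products by category.
Per group compute: MAX(price), MIN(price).
  Auto: ids {12, 41} → MAX(price)=73, MIN(price)=26
  Electronics: ids {13, 23, 26, 38, 40} → MAX(price)=111, MIN(price)=6
  Sports: ids {2, 16} → MAX(price)=73, MIN(price)=73
  Toys: ids {4, 14, 19, 21, 30} → MAX(price)=105, MIN(price)=3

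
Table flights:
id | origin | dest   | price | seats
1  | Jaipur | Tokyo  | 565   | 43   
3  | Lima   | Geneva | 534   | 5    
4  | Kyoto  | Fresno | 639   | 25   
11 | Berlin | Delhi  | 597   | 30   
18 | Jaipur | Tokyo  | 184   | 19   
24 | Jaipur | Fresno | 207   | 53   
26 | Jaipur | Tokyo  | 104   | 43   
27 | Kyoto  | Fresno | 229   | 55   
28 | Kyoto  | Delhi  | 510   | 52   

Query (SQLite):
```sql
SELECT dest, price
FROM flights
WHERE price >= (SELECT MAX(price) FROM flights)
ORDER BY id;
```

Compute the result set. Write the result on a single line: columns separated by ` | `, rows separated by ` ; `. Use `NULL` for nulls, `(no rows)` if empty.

Fresno | 639

Scalar subquery: MAX(price) over all flights rows = 639.
Keep rows where price >= that value.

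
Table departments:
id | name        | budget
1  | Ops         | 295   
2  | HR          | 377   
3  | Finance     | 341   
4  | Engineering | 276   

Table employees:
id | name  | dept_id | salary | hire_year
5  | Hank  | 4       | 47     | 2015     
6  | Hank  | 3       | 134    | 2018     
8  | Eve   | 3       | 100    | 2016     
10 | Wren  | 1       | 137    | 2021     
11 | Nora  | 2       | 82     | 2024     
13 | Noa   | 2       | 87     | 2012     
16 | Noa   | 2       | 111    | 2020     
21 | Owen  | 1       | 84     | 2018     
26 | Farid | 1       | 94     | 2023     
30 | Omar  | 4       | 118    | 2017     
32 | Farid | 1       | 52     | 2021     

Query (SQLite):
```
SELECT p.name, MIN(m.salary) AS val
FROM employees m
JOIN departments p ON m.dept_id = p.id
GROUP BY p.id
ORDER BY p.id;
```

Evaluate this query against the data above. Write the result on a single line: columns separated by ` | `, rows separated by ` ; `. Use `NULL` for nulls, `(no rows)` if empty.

Ops | 52 ; HR | 82 ; Finance | 100 ; Engineering | 47

Join each employees row to its departments via dept_id.
Group joined rows by departments.id; compute MIN(m.salary) per group.
  1: ids {10, 21, 26, 32} → MIN(m.salary)=52
  2: ids {11, 13, 16} → MIN(m.salary)=82
  3: ids {6, 8} → MIN(m.salary)=100
  4: ids {5, 30} → MIN(m.salary)=47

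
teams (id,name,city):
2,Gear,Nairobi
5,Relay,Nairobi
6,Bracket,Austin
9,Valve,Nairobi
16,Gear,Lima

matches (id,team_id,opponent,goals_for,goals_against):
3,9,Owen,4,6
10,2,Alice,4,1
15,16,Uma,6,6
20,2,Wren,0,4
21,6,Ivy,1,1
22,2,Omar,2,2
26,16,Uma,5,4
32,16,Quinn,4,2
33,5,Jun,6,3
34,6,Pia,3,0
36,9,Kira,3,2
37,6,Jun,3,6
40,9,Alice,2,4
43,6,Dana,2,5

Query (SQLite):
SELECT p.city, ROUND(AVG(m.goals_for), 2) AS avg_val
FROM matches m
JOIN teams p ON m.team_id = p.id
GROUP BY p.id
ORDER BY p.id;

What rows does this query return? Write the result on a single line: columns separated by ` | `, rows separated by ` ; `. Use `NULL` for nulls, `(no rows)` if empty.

Nairobi | 2 ; Nairobi | 6 ; Austin | 2.25 ; Nairobi | 3 ; Lima | 5

Join each matches row to its teams via team_id.
Group joined rows by teams.id; compute ROUND(AVG(m.goals_for), 2) per group.
  2: ids {10, 20, 22} → ROUND(AVG(m.goals_for), 2)=2
  5: ids {33} → ROUND(AVG(m.goals_for), 2)=6
  6: ids {21, 34, 37, 43} → ROUND(AVG(m.goals_for), 2)=2.25
  9: ids {3, 36, 40} → ROUND(AVG(m.goals_for), 2)=3
  16: ids {15, 26, 32} → ROUND(AVG(m.goals_for), 2)=5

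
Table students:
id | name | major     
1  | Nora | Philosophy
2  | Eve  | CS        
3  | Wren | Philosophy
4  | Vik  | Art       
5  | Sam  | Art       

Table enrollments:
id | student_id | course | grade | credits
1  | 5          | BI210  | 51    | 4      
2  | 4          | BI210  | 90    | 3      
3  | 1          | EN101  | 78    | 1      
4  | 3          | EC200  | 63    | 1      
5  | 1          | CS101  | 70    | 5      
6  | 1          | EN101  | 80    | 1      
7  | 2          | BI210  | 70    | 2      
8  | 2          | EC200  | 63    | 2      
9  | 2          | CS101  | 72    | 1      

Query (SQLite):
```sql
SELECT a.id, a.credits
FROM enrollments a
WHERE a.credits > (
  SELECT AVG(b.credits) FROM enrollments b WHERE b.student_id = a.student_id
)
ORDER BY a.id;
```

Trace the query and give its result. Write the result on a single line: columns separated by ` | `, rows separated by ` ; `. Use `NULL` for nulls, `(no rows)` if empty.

5 | 5 ; 7 | 2 ; 8 | 2

For each enrollments row a, compute AVG(credits) over rows sharing a.student_id.
Keep row a if a.credits > that per-group AVG.
  student_id=1: AVG(credits) = 2.333333
  student_id=2: AVG(credits) = 1.666667
  student_id=3: AVG(credits) = 1.0
  student_id=4: AVG(credits) = 3.0
  student_id=5: AVG(credits) = 4.0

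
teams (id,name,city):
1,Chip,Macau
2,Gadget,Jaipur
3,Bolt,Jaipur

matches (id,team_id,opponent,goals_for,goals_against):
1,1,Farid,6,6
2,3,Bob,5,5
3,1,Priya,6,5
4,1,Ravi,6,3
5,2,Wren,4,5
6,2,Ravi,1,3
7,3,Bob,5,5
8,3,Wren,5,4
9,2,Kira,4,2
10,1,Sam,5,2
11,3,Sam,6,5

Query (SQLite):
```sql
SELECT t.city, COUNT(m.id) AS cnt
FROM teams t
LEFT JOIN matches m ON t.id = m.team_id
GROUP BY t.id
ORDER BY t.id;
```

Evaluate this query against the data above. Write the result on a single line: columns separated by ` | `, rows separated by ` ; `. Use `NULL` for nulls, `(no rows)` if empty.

Macau | 4 ; Jaipur | 3 ; Jaipur | 4

LEFT JOIN keeps every teams row; unmatched ones get NULL for matches columns.
Group by teams.id and compute COUNT(m.id). COUNT(col) of an all-NULL group is 0.
  1: ids {1, 3, 4, 10} → COUNT(m.id)=4
  2: ids {5, 6, 9} → COUNT(m.id)=3
  3: ids {2, 7, 8, 11} → COUNT(m.id)=4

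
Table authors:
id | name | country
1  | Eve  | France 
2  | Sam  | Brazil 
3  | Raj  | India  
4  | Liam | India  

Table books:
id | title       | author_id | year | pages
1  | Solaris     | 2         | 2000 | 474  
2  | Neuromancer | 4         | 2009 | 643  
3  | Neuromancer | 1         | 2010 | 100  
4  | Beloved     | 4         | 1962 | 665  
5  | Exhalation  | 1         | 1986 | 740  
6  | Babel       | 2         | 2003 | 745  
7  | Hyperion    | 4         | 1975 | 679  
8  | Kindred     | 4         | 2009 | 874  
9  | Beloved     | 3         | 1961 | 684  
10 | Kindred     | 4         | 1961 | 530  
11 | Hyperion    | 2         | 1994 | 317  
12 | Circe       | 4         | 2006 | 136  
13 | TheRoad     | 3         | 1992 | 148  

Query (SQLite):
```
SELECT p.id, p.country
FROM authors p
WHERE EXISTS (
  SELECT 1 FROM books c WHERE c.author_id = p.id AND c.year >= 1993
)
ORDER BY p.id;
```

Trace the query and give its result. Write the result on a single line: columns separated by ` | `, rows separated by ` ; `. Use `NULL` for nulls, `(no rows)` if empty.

1 | France ; 2 | Brazil ; 4 | India

For each authors row, check whether any books with matching author_id has year >= 1993.
Keep rows where that is true.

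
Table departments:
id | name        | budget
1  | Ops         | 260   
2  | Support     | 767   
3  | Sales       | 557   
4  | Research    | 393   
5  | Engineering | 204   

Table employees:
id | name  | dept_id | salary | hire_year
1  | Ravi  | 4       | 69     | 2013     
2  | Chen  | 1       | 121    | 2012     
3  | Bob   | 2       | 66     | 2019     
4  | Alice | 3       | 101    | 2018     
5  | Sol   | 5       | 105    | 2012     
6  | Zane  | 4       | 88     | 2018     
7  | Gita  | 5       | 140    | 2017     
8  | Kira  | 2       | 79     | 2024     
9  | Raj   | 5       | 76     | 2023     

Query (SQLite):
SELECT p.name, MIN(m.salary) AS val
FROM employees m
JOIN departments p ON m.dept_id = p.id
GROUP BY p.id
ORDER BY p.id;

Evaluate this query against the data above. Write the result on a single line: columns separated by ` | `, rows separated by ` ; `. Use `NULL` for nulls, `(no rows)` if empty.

Ops | 121 ; Support | 66 ; Sales | 101 ; Research | 69 ; Engineering | 76

Join each employees row to its departments via dept_id.
Group joined rows by departments.id; compute MIN(m.salary) per group.
  1: ids {2} → MIN(m.salary)=121
  2: ids {3, 8} → MIN(m.salary)=66
  3: ids {4} → MIN(m.salary)=101
  4: ids {1, 6} → MIN(m.salary)=69
  5: ids {5, 7, 9} → MIN(m.salary)=76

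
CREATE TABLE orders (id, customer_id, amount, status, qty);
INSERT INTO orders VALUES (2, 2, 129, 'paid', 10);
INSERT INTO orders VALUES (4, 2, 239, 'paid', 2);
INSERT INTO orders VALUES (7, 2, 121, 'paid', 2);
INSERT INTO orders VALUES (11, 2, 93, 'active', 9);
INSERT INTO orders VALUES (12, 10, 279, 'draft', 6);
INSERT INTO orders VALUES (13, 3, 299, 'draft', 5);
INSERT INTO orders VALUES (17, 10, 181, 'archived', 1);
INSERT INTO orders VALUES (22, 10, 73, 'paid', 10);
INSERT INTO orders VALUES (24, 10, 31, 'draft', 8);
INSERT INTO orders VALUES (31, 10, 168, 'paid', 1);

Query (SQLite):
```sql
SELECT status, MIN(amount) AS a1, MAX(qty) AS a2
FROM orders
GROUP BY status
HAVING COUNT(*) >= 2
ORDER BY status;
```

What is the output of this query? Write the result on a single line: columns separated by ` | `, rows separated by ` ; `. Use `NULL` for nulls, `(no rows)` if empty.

draft | 31 | 8 ; paid | 73 | 10

Group orders by status.
Per group compute: MIN(amount), MAX(qty).
HAVING: drop groups with fewer than 2 rows.
  active: ids {11} → MIN(amount)=93, MAX(qty)=9
  archived: ids {17} → MIN(amount)=181, MAX(qty)=1
  draft: ids {12, 13, 24} → MIN(amount)=31, MAX(qty)=8
  paid: ids {2, 4, 7, 22, 31} → MIN(amount)=73, MAX(qty)=10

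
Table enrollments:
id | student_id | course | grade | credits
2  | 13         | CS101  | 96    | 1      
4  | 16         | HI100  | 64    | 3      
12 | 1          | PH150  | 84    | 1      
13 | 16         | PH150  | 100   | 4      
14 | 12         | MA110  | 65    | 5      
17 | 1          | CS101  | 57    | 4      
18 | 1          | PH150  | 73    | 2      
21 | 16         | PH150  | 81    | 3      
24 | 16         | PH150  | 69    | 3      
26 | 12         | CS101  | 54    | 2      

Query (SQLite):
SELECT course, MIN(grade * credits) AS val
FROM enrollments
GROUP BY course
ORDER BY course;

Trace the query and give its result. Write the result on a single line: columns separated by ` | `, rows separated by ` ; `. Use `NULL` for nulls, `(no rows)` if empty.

CS101 | 96 ; HI100 | 192 ; MA110 | 325 ; PH150 | 84

For each row compute grade * credits.
Group by course; take MIN of the expression per group.
  CS101: ids {2, 17, 26} → MIN(grade * credits)=96
  HI100: ids {4} → MIN(grade * credits)=192
  MA110: ids {14} → MIN(grade * credits)=325
  PH150: ids {12, 13, 18, 21, 24} → MIN(grade * credits)=84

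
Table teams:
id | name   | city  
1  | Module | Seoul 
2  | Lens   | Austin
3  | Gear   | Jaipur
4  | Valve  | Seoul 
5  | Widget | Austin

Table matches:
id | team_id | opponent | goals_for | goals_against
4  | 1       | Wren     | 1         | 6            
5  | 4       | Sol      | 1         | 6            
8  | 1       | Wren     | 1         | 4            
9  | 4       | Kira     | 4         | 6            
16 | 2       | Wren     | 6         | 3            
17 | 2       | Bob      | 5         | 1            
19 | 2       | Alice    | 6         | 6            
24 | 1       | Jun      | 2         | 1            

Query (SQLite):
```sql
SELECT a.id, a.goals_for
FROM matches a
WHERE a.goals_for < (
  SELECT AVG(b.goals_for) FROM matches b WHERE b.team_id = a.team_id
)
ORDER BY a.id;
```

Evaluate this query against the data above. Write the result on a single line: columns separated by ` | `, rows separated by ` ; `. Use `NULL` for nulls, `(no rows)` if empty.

4 | 1 ; 5 | 1 ; 8 | 1 ; 17 | 5

For each matches row a, compute AVG(goals_for) over rows sharing a.team_id.
Keep row a if a.goals_for < that per-group AVG.
  team_id=1: AVG(goals_for) = 1.333333
  team_id=2: AVG(goals_for) = 5.666667
  team_id=4: AVG(goals_for) = 2.5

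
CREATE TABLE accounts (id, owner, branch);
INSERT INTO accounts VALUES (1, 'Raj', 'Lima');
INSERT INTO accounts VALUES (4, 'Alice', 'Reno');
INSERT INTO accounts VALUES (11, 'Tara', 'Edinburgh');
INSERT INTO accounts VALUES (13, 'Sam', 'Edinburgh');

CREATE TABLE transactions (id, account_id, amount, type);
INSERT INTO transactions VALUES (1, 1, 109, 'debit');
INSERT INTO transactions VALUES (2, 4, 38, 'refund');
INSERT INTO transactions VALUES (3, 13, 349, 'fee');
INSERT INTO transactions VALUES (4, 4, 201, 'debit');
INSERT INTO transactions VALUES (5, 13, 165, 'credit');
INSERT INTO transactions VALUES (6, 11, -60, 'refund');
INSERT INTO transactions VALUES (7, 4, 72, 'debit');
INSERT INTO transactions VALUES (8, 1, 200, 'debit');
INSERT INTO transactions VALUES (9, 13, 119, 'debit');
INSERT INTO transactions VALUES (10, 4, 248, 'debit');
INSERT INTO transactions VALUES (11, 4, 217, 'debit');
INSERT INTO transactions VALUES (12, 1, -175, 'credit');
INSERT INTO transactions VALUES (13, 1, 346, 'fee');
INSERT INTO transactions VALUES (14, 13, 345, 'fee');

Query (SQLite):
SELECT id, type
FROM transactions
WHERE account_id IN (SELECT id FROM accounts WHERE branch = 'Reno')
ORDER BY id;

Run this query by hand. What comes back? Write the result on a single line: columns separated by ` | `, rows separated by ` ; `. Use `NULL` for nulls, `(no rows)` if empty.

2 | refund ; 4 | debit ; 7 | debit ; 10 | debit ; 11 | debit

Inner query: accounts.id where branch = 'Reno'.
Outer: keep transactions rows whose account_id is in that set.
Inner query → {4}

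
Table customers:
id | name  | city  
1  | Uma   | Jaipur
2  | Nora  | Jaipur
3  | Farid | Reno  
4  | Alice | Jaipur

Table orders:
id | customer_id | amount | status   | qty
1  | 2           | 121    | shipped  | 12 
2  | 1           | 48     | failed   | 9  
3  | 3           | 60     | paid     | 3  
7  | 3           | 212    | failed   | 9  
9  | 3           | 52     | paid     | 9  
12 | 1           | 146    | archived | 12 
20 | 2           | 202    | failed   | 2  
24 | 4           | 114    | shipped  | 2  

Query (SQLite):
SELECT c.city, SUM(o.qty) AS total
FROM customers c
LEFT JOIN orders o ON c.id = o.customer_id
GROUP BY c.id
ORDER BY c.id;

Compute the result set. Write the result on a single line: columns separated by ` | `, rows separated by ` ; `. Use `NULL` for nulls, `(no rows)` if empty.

Jaipur | 21 ; Jaipur | 14 ; Reno | 21 ; Jaipur | 2

LEFT JOIN keeps every customers row; unmatched ones get NULL for orders columns.
Group by customers.id and compute SUM(o.qty). SUM over an all-NULL group is NULL.
  1: ids {2, 12} → SUM(o.qty)=21
  2: ids {1, 20} → SUM(o.qty)=14
  3: ids {3, 7, 9} → SUM(o.qty)=21
  4: ids {24} → SUM(o.qty)=2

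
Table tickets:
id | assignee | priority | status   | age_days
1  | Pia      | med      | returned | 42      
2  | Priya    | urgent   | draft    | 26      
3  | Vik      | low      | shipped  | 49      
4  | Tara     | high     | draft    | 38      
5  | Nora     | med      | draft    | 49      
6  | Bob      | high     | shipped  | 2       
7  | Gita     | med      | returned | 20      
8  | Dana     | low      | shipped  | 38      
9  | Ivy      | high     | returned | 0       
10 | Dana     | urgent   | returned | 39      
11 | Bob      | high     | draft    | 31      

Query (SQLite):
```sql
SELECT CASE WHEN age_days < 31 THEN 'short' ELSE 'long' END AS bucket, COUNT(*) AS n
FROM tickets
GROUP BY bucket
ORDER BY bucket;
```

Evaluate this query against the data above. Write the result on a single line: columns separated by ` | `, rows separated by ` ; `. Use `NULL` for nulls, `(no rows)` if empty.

Bucket rows by age_days < 31 → 'short' else 'long'; count each bucket.

long | 7 ; short | 4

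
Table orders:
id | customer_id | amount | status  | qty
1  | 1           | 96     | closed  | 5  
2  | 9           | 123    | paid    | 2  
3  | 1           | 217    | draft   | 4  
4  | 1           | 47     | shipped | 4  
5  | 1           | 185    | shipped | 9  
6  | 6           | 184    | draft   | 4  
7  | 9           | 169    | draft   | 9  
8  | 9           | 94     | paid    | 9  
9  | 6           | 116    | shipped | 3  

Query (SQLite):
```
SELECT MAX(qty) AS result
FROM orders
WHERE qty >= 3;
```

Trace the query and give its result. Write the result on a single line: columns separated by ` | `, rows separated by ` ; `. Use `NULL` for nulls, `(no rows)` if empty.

9

Rows where qty >= 3 → qty values: [5, 4, 4, 9, 4, 9, 9, 3].
MAX of non-NULL values = 9.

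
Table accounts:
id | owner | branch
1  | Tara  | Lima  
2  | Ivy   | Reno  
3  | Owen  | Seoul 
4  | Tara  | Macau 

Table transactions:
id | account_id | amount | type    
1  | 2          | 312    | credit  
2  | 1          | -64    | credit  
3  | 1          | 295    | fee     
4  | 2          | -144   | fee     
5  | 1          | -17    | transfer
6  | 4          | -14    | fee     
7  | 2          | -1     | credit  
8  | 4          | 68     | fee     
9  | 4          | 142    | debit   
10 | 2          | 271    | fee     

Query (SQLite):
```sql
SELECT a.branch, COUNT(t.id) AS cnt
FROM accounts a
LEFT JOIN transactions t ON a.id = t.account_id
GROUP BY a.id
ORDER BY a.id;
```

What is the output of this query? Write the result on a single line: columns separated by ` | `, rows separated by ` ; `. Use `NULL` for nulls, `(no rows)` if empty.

Lima | 3 ; Reno | 4 ; Seoul | 0 ; Macau | 3

LEFT JOIN keeps every accounts row; unmatched ones get NULL for transactions columns.
Group by accounts.id and compute COUNT(t.id). COUNT(col) of an all-NULL group is 0.
  1: ids {2, 3, 5} → COUNT(t.id)=3
  2: ids {1, 4, 7, 10} → COUNT(t.id)=4
  3: ids {—} → COUNT(t.id)=0
  4: ids {6, 8, 9} → COUNT(t.id)=3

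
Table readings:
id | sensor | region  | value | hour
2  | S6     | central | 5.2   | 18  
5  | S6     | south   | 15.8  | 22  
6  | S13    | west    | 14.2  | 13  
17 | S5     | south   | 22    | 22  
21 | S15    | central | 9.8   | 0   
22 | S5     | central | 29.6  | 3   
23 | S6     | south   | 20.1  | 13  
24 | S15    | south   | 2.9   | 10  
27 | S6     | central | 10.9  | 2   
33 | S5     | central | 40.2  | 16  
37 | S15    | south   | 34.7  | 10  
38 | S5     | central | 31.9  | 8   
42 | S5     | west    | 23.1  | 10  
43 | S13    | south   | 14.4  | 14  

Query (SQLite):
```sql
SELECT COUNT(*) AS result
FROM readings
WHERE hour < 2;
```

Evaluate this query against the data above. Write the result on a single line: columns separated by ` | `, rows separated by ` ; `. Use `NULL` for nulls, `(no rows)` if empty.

1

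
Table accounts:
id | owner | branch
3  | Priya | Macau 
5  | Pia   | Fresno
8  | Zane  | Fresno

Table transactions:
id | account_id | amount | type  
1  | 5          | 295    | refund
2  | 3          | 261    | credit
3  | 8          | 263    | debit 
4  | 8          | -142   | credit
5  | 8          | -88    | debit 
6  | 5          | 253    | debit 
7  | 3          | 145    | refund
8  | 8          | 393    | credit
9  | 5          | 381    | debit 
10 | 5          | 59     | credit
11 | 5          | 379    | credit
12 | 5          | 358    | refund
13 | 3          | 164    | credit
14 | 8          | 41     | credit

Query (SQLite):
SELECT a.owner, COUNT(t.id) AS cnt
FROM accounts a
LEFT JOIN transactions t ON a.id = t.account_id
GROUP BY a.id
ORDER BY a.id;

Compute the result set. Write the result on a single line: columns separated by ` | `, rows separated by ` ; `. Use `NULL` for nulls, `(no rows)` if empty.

LEFT JOIN keeps every accounts row; unmatched ones get NULL for transactions columns.
Group by accounts.id and compute COUNT(t.id). COUNT(col) of an all-NULL group is 0.
  3: ids {2, 7, 13} → COUNT(t.id)=3
  5: ids {1, 6, 9, 10, 11, 12} → COUNT(t.id)=6
  8: ids {3, 4, 5, 8, 14} → COUNT(t.id)=5

Priya | 3 ; Pia | 6 ; Zane | 5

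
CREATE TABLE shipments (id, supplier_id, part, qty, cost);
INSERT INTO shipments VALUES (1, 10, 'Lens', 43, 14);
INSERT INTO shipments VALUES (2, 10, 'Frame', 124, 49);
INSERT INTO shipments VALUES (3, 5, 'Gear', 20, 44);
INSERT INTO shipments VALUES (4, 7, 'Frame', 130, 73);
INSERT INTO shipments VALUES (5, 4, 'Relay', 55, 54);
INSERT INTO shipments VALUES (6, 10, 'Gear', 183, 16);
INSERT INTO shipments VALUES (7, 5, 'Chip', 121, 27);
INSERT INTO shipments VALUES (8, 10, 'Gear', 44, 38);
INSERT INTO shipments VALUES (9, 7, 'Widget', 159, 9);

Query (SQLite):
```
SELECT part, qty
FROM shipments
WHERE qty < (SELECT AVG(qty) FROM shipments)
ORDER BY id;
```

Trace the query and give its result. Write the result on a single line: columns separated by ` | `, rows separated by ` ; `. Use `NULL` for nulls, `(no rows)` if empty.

Lens | 43 ; Gear | 20 ; Relay | 55 ; Gear | 44

Scalar subquery: AVG(qty) over all shipments rows = 97.666667 (≈; comparison uses full precision).
Keep rows where qty < that value.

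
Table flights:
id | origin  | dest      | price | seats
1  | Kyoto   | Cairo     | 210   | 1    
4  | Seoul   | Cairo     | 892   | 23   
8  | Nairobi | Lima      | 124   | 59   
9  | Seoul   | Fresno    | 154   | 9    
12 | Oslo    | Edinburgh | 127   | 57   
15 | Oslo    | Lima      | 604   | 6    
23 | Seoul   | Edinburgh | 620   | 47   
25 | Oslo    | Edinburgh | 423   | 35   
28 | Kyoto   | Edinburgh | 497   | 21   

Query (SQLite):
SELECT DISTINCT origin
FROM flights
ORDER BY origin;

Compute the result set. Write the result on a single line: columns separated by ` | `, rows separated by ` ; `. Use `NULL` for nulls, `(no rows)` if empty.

Kyoto ; Nairobi ; Oslo ; Seoul

Collect distinct origin values from flights.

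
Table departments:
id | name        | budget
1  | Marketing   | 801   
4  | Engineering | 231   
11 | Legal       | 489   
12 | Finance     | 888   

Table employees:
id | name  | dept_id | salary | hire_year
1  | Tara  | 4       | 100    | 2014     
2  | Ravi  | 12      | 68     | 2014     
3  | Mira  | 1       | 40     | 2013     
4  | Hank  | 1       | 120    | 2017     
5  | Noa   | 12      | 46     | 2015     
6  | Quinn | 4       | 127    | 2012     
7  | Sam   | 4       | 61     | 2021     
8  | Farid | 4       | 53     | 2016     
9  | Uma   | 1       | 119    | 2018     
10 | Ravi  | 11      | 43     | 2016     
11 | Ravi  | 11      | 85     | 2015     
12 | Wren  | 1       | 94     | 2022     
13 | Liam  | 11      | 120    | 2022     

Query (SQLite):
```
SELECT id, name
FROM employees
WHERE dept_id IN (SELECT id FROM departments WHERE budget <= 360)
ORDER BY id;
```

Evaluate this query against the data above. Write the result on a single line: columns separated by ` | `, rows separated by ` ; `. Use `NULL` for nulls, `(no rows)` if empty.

Inner query: departments.id where budget <= 360.
Outer: keep employees rows whose dept_id is in that set.
Inner query → {4}

1 | Tara ; 6 | Quinn ; 7 | Sam ; 8 | Farid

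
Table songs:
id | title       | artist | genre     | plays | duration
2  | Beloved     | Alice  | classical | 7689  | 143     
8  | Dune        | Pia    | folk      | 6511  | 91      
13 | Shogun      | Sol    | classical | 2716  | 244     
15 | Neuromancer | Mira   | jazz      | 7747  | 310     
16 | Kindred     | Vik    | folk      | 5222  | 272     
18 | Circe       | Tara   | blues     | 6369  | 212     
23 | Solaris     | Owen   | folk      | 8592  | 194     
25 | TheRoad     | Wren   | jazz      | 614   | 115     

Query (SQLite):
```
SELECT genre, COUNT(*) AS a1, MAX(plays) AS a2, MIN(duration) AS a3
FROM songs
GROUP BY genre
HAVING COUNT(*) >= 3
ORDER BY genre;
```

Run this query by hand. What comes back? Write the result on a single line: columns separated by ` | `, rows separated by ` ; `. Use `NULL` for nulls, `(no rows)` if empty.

Group songs by genre.
Per group compute: COUNT(*), MAX(plays), MIN(duration).
HAVING: drop groups with fewer than 3 rows.
  blues: ids {18} → COUNT(*)=1, MAX(plays)=6369, MIN(duration)=212
  classical: ids {2, 13} → COUNT(*)=2, MAX(plays)=7689, MIN(duration)=143
  folk: ids {8, 16, 23} → COUNT(*)=3, MAX(plays)=8592, MIN(duration)=91
  jazz: ids {15, 25} → COUNT(*)=2, MAX(plays)=7747, MIN(duration)=115

folk | 3 | 8592 | 91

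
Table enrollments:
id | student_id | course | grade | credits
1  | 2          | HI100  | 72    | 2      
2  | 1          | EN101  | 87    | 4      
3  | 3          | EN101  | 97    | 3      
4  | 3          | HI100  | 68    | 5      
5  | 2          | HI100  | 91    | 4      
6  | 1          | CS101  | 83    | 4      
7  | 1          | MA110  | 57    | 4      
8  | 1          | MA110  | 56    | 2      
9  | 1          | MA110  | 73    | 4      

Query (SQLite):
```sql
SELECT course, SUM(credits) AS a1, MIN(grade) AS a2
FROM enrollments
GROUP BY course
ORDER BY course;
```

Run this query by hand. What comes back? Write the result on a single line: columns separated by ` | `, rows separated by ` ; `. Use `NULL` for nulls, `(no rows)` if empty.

CS101 | 4 | 83 ; EN101 | 7 | 87 ; HI100 | 11 | 68 ; MA110 | 10 | 56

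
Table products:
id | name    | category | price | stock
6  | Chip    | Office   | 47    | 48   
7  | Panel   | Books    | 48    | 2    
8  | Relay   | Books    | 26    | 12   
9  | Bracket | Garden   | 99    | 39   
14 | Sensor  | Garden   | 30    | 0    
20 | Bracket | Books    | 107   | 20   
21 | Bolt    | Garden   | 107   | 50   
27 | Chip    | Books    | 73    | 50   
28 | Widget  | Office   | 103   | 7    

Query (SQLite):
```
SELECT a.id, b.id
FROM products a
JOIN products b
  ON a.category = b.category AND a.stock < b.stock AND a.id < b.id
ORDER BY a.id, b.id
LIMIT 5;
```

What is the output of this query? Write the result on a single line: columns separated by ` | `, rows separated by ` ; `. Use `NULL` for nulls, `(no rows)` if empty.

Pairs (a,b) with same category, a.stock < b.stock, a.id < b.id.
category groups: Books:{7,8,20,27} Garden:{9,14,21} Office:{6,28}
Ordered by (a.id, b.id); first 5.

7 | 8 ; 7 | 20 ; 7 | 27 ; 8 | 20 ; 8 | 27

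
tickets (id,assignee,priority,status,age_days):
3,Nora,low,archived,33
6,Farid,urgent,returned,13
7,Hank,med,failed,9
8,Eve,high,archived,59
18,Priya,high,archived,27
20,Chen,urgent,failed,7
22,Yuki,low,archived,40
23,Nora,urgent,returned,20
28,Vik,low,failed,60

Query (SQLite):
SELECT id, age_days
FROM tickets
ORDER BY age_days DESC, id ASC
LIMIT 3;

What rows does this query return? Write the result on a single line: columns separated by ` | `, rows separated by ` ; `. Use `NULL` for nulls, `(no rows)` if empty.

28 | 60 ; 8 | 59 ; 22 | 40

Sort by age_days desc, tiebreak id asc: (60, id=28), (59, id=8), (40, id=22), (33, id=3), (27, id=18), (20, id=23) …. Take first 3.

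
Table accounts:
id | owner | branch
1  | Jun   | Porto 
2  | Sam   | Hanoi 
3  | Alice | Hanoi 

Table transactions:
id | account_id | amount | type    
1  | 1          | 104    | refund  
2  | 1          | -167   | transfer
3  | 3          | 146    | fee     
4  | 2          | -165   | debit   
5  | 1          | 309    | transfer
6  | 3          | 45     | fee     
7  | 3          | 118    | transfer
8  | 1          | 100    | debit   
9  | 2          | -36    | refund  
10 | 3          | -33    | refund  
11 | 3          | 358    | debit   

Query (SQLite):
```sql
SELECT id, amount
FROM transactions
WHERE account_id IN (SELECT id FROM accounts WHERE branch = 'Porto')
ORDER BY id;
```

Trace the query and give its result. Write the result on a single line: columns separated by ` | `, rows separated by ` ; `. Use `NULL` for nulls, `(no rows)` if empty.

Inner query: accounts.id where branch = 'Porto'.
Outer: keep transactions rows whose account_id is in that set.
Inner query → {1}

1 | 104 ; 2 | -167 ; 5 | 309 ; 8 | 100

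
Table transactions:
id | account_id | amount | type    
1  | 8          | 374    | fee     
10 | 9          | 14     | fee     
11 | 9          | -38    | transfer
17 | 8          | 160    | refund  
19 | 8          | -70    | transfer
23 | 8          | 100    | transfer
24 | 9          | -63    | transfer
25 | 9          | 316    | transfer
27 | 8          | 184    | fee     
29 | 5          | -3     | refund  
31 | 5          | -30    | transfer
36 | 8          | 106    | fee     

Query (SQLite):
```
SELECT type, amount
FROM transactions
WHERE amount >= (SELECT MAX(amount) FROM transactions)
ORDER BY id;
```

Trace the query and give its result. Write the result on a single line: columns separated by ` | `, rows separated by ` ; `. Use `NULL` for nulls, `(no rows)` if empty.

fee | 374

Scalar subquery: MAX(amount) over all transactions rows = 374.
Keep rows where amount >= that value.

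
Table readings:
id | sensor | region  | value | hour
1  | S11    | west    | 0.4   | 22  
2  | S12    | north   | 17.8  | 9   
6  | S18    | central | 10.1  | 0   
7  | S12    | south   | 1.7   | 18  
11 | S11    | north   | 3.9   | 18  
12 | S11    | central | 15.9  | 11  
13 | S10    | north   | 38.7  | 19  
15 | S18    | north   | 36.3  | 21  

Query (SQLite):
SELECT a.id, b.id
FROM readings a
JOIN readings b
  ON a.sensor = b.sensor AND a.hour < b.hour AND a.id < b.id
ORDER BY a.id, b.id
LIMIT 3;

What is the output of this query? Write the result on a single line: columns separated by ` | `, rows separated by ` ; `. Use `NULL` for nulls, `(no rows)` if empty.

Pairs (a,b) with same sensor, a.hour < b.hour, a.id < b.id.
sensor groups: S10:{13} S11:{1,11,12} S12:{2,7} S18:{6,15}
Ordered by (a.id, b.id); first 3.

2 | 7 ; 6 | 15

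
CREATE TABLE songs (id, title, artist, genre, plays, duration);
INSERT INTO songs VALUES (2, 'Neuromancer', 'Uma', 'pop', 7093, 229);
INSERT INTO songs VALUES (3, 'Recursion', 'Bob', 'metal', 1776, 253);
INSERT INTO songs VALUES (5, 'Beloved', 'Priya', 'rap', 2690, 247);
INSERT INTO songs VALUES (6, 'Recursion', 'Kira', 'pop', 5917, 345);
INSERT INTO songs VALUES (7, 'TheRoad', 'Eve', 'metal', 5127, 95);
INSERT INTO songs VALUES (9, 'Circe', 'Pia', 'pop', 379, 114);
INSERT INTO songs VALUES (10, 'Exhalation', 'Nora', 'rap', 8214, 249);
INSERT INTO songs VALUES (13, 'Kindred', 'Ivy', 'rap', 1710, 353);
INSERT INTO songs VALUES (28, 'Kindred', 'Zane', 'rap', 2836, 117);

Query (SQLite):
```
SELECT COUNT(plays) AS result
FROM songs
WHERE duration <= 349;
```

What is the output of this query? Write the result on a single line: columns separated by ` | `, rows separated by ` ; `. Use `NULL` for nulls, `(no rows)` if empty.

8

Rows where duration <= 349 → plays values: [7093, 1776, 2690, 5917, 5127, 379, 8214, 2836].
COUNT(plays) counts non-NULL values → 8.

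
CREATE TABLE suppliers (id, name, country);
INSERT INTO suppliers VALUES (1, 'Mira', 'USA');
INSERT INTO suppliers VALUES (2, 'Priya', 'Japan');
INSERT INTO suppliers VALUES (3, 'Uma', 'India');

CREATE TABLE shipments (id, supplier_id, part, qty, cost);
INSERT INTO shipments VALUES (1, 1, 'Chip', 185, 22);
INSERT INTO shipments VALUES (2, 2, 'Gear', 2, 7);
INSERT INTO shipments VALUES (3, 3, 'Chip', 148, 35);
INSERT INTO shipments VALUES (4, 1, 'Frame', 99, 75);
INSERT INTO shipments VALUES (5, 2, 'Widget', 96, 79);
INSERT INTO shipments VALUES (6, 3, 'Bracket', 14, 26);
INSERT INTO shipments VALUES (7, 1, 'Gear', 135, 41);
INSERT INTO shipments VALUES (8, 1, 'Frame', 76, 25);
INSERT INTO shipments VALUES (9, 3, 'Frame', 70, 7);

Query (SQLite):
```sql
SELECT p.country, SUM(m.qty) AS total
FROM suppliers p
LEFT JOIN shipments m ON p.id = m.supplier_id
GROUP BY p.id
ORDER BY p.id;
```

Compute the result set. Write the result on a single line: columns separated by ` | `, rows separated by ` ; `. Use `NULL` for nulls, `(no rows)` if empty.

LEFT JOIN keeps every suppliers row; unmatched ones get NULL for shipments columns.
Group by suppliers.id and compute SUM(m.qty). SUM over an all-NULL group is NULL.
  1: ids {1, 4, 7, 8} → SUM(m.qty)=495
  2: ids {2, 5} → SUM(m.qty)=98
  3: ids {3, 6, 9} → SUM(m.qty)=232

USA | 495 ; Japan | 98 ; India | 232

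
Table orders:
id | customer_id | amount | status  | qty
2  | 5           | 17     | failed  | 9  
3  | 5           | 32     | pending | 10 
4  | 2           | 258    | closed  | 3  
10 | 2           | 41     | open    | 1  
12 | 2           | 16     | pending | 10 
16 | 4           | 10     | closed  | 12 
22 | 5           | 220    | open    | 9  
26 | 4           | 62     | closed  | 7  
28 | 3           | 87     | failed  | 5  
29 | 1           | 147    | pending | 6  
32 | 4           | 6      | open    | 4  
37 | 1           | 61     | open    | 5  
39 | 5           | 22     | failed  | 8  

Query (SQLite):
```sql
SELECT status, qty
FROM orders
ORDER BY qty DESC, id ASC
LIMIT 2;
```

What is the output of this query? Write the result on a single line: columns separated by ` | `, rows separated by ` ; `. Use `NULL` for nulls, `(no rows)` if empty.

Sort by qty desc, tiebreak id asc: (12, id=16), (10, id=3), (10, id=12), (9, id=2), (9, id=22) …. Take first 2.

closed | 12 ; pending | 10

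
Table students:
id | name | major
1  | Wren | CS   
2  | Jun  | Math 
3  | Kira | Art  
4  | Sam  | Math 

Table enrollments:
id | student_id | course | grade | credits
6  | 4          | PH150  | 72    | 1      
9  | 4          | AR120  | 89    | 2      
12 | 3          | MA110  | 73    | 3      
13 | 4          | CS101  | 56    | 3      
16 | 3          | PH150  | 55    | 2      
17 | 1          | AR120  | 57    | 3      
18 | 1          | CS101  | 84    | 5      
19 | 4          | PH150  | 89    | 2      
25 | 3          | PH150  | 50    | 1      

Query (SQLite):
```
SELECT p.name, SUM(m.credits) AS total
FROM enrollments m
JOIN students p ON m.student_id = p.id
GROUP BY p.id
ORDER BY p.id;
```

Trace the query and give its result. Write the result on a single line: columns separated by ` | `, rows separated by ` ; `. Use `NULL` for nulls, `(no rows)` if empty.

Wren | 8 ; Kira | 6 ; Sam | 8

Join each enrollments row to its students via student_id.
Group joined rows by students.id; compute SUM(m.credits) per group.
  1: ids {17, 18} → SUM(m.credits)=8
  3: ids {12, 16, 25} → SUM(m.credits)=6
  4: ids {6, 9, 13, 19} → SUM(m.credits)=8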